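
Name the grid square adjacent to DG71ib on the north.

Latitude subsquare b = 1; +1 → 2 = c.
The longitude characters are unchanged.

DG71ic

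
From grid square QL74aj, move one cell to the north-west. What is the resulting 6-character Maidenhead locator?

QL64xk

Longitude subsquare a = 0; −1 → -1, wraps to 23 = x, carry into square.
Longitude square 7; −1 → 6.
Latitude subsquare j = 9; +1 → 10 = k.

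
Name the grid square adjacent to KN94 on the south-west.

KN83

Longitude square 9; −1 → 8.
Latitude square 4; −1 → 3.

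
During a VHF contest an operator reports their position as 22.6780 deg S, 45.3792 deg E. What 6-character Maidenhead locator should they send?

LG27qh

Offset from 180°W / 90°S: lon 225.3792°, lat 67.3220°.
Field (20°×10°, letters A–R): lon ⌊225.3792/20⌋ = 11 → L; lat ⌊67.3220/10⌋ = 6 → G.
Square (2°×1°, digits 0–9): lon ⌊5.3792/2⌋ = 2; lat ⌊7.3220/1⌋ = 7.
Subsquare (5′×2.5′, letters a–x): lon ⌊1.3792/0.0833333⌋ = 16 → q; lat ⌊0.3220/0.0416667⌋ = 7 → h.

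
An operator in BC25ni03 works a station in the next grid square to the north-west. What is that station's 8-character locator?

Longitude extended square 0; −1 → -1, wraps to 9, carry into subsquare.
Longitude subsquare n = 13; −1 → 12 = m.
Latitude extended square 3; +1 → 4.

BC25mi94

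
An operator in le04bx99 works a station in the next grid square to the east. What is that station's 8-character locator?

Longitude extended square 9; +1 → 10, wraps to 0, carry into subsquare.
Longitude subsquare b = 1; +1 → 2 = c.
The latitude characters are unchanged.

LE04cx09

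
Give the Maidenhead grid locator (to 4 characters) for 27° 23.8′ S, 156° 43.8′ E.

QG82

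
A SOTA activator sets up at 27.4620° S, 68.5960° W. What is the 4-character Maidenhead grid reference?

Shift to the Maidenhead origin (180°W, 90°S): lon 111.40, lat 62.54.
Field: lon ⌊111.40/20⌋ = 5 → F; lat ⌊62.54/10⌋ = 6 → G.
Square: lon ⌊11.40/2⌋ = 5; lat ⌊2.54/1⌋ = 2.

FG52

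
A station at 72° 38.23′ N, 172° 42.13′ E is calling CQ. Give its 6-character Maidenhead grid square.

Offset from 180°W / 90°S: lon 352.7022°, lat 162.6372°.
Field: 352.7022/20 → 17 → R, 162.6372/10 → 16 → Q; chars RQ.
Square: 12.7022/2 → 6, 2.6372/1 → 2; chars 62.
Subsquare: 0.7022/0.0833333 → 8 → i, 0.6372/0.0416667 → 15 → p; chars ip.

RQ62ip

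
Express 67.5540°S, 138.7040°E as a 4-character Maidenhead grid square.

PC92

Offset from 180°W / 90°S: lon 318.70°, lat 22.45°.
Field: lon ⌊318.70/20⌋ = 15 → P; lat ⌊22.45/10⌋ = 2 → C.
Square: lon ⌊18.70/2⌋ = 9; lat ⌊2.45/1⌋ = 2.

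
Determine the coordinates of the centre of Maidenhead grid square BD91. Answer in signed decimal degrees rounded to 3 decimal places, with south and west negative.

-58.500, -141.000

Field B=1, D=3: +1·20° lon, +3·10° lat → SW at lon -160°, lat -60°.
Square 9, 1: +9·2° lon, +1·1° lat → SW at lon -142°, lat -59°.
Cell spans 2° lon × 1° lat. Centre is SW corner plus half of each.
latitude -58.500, longitude -141.000.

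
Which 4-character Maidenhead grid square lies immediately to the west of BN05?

AN95

Longitude square 0; −1 → -1, wraps to 9, carry into field.
Longitude field B = 1; −1 → 0 = A.
The latitude characters are unchanged.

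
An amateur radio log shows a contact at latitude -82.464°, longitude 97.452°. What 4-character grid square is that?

Shift to the Maidenhead origin (180°W, 90°S): lon 277.45, lat 7.54.
Field (20°×10°, letters A–R): 277.45/20 → 13 → N, 7.54/10 → 0 → A; chars NA.
Square (2°×1°, digits 0–9): 17.45/2 → 8, 7.54/1 → 7; chars 87.

NA87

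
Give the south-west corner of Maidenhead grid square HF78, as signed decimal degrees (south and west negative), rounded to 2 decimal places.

Field H=7, F=5: +7·20° lon, +5·10° lat → SW at lon -40°, lat -40°.
Square 7, 8: +7·2° lon, +8·1° lat → SW at lon -26°, lat -32°.
latitude -32.00, longitude -26.00.

-32.00, -26.00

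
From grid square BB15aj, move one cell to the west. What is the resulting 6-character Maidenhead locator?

Longitude subsquare a = 0; −1 → -1, wraps to 23 = x, carry into square.
Longitude square 1; −1 → 0.
The latitude characters are unchanged.

BB05xj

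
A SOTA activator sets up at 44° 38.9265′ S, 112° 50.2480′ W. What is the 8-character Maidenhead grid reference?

DE35ni94

Add 180° to longitude and 90° to latitude: 67.16253, 45.35122.
Field (20°×10°, letters A–R): lon ⌊67.16253/20⌋ = 3 → D; lat ⌊45.35122/10⌋ = 4 → E.
Square (2°×1°, digits 0–9): lon ⌊7.16253/2⌋ = 3; lat ⌊5.35122/1⌋ = 5.
Subsquare (5′×2.5′, letters a–x): lon ⌊1.16253/0.0833333⌋ = 13 → n; lat ⌊0.35122/0.0416667⌋ = 8 → i.
Extended square (30″×15″, digits 0–9): lon ⌊0.07920/0.00833333⌋ = 9; lat ⌊0.01789/0.00416667⌋ = 4.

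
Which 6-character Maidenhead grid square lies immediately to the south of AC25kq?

Latitude subsquare q = 16; −1 → 15 = p.
The longitude characters are unchanged.

AC25kp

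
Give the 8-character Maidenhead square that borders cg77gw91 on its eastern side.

CG77hw01

Longitude extended square 9; +1 → 10, wraps to 0, carry into subsquare.
Longitude subsquare g = 6; +1 → 7 = h.
The latitude characters are unchanged.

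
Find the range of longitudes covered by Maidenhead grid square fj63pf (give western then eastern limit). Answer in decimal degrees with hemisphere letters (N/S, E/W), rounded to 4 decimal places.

Field F=5, J=9: +5·20° lon, +9·10° lat → SW at lon -80°, lat 0°.
Square 6, 3: +6·2° lon, +3·1° lat → SW at lon -68°, lat 3°.
Subsquare p=15, f=5: +15·0.0833333° lon, +5·0.0416667° lat → SW at lon -66.75°, lat 3.20833°.
Cell spans 0.0833333° lon × 0.0416667° lat.
west 66.7500° W, east 66.6667° W.

66.7500° W, 66.6667° W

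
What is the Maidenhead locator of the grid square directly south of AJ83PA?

AJ82px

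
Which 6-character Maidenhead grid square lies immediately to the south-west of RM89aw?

RM79xv

Longitude subsquare a = 0; −1 → -1, wraps to 23 = x, carry into square.
Longitude square 8; −1 → 7.
Latitude subsquare w = 22; −1 → 21 = v.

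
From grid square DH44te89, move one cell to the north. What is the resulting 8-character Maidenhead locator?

Latitude extended square 9; +1 → 10, wraps to 0, carry into subsquare.
Latitude subsquare e = 4; +1 → 5 = f.
The longitude characters are unchanged.

DH44tf80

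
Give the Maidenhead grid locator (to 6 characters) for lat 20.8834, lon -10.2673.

Shift to the Maidenhead origin (180°W, 90°S): lon 169.7327, lat 110.8834.
Field: 169.7327/20 → 8 → I, 110.8834/10 → 11 → L; chars IL.
Square: 9.7327/2 → 4, 0.8834/1 → 0; chars 40.
Subsquare: 1.7327/0.0833333 → 20 → u, 0.8834/0.0416667 → 21 → v; chars uv.

IL40uv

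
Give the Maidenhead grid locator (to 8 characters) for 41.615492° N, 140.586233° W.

BN91qo97

Add 180° to longitude and 90° to latitude: 39.41377, 131.61549.
Field: lon ⌊39.41377/20⌋ = 1 → B; lat ⌊131.61549/10⌋ = 13 → N.
Square: lon ⌊19.41377/2⌋ = 9; lat ⌊1.61549/1⌋ = 1.
Subsquare: lon ⌊1.41377/0.0833333⌋ = 16 → q; lat ⌊0.61549/0.0416667⌋ = 14 → o.
Extended square: lon ⌊0.08043/0.00833333⌋ = 9; lat ⌊0.03216/0.00416667⌋ = 7.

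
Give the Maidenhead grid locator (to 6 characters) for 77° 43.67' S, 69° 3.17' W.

FB52lg

Add 180° to longitude and 90° to latitude: 110.9472, 12.2722.
Field: lon ⌊110.9472/20⌋ = 5 → F; lat ⌊12.2722/10⌋ = 1 → B.
Square: lon ⌊10.9472/2⌋ = 5; lat ⌊2.2722/1⌋ = 2.
Subsquare: lon ⌊0.9472/0.0833333⌋ = 11 → l; lat ⌊0.2722/0.0416667⌋ = 6 → g.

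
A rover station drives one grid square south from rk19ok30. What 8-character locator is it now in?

Latitude extended square 0; −1 → -1, wraps to 9, carry into subsquare.
Latitude subsquare k = 10; −1 → 9 = j.
The longitude characters are unchanged.

RK19oj39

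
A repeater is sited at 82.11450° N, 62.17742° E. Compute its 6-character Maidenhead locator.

Offset from 180°W / 90°S: lon 242.1774°, lat 172.1145°.
Field (20°×10°, letters A–R): lon ⌊242.1774/20⌋ = 12 → M; lat ⌊172.1145/10⌋ = 17 → R.
Square (2°×1°, digits 0–9): lon ⌊2.1774/2⌋ = 1; lat ⌊2.1145/1⌋ = 2.
Subsquare (5′×2.5′, letters a–x): lon ⌊0.1774/0.0833333⌋ = 2 → c; lat ⌊0.1145/0.0416667⌋ = 2 → c.

MR12cc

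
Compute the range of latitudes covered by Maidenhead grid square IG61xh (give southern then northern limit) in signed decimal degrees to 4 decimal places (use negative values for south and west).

-28.7083, -28.6667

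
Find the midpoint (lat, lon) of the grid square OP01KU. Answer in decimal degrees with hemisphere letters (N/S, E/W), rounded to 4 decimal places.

61.8542° N, 100.8750° E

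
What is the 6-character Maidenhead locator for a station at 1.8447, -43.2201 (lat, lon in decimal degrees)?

GJ81ju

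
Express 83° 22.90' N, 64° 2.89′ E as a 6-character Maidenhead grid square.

MR23aj

Shift to the Maidenhead origin (180°W, 90°S): lon 244.0482, lat 173.3817.
Field (20°×10°, letters A–R): 244.0482/20 → 12 → M, 173.3817/10 → 17 → R; chars MR.
Square (2°×1°, digits 0–9): 4.0482/2 → 2, 3.3817/1 → 3; chars 23.
Subsquare (5′×2.5′, letters a–x): 0.0482/0.0833333 → 0 → a, 0.3817/0.0416667 → 9 → j; chars aj.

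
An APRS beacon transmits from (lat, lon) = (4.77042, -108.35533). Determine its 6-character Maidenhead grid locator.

Shift to the Maidenhead origin (180°W, 90°S): lon 71.6447, lat 94.7704.
Field: lon ⌊71.6447/20⌋ = 3 → D; lat ⌊94.7704/10⌋ = 9 → J.
Square: lon ⌊11.6447/2⌋ = 5; lat ⌊4.7704/1⌋ = 4.
Subsquare: lon ⌊1.6447/0.0833333⌋ = 19 → t; lat ⌊0.7704/0.0416667⌋ = 18 → s.

DJ54ts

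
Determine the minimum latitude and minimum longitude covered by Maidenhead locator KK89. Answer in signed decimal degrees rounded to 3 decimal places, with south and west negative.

19.000, 36.000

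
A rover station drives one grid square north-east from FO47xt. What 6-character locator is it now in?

Longitude subsquare x = 23; +1 → 24, wraps to 0 = a, carry into square.
Longitude square 4; +1 → 5.
Latitude subsquare t = 19; +1 → 20 = u.

FO57au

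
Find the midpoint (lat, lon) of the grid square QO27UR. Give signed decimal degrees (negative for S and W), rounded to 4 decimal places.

57.7292, 145.7083

Field Q=16, O=14: +16·20° lon, +14·10° lat → SW at lon 140°, lat 50°.
Square 2, 7: +2·2° lon, +7·1° lat → SW at lon 144°, lat 57°.
Subsquare u=20, r=17: +20·0.0833333° lon, +17·0.0416667° lat → SW at lon 145.667°, lat 57.7083°.
Cell spans 0.0833333° lon × 0.0416667° lat. Centre is SW corner plus half of each.
latitude 57.7292, longitude 145.7083.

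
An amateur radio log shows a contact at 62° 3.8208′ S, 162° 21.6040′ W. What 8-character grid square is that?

AC87tw64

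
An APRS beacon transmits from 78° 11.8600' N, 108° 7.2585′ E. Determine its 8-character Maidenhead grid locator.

OQ48be47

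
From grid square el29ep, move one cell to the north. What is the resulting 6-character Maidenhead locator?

Latitude subsquare p = 15; +1 → 16 = q.
The longitude characters are unchanged.

EL29eq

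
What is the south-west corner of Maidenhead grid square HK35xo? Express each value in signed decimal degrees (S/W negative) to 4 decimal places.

15.5833, -32.0833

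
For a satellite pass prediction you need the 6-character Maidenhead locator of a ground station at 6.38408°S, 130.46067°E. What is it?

PI53fo

Offset from 180°W / 90°S: lon 310.4607°, lat 83.6159°.
Field: 310.4607/20 → 15 → P, 83.6159/10 → 8 → I; chars PI.
Square: 10.4607/2 → 5, 3.6159/1 → 3; chars 53.
Subsquare: 0.4607/0.0833333 → 5 → f, 0.6159/0.0416667 → 14 → o; chars fo.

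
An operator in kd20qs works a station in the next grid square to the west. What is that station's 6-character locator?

KD20ps

Longitude subsquare q = 16; −1 → 15 = p.
The latitude characters are unchanged.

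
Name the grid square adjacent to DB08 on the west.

CB98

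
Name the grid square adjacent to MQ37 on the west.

MQ27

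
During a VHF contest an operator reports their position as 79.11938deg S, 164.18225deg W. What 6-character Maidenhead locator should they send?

Offset from 180°W / 90°S: lon 15.8177°, lat 10.8806°.
Field: lon ⌊15.8177/20⌋ = 0 → A; lat ⌊10.8806/10⌋ = 1 → B.
Square: lon ⌊15.8177/2⌋ = 7; lat ⌊0.8806/1⌋ = 0.
Subsquare: lon ⌊1.8177/0.0833333⌋ = 21 → v; lat ⌊0.8806/0.0416667⌋ = 21 → v.

AB70vv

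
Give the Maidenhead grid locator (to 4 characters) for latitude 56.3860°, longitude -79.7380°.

FO06

Shift to the Maidenhead origin (180°W, 90°S): lon 100.26, lat 146.39.
Field: lon ⌊100.26/20⌋ = 5 → F; lat ⌊146.39/10⌋ = 14 → O.
Square: lon ⌊0.26/2⌋ = 0; lat ⌊6.39/1⌋ = 6.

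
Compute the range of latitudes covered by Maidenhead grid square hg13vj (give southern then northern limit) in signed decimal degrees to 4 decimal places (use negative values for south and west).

-26.6250, -26.5833

Field H=7, G=6: +7·20° lon, +6·10° lat → SW at lon -40°, lat -30°.
Square 1, 3: +1·2° lon, +3·1° lat → SW at lon -38°, lat -27°.
Subsquare v=21, j=9: +21·0.0833333° lon, +9·0.0416667° lat → SW at lon -36.25°, lat -26.625°.
Cell spans 0.0833333° lon × 0.0416667° lat.
south -26.6250, north -26.5833.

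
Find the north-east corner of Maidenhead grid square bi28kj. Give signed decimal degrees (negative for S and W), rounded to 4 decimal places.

-1.5833, -155.0833

Field B=1, I=8: +1·20° lon, +8·10° lat → SW at lon -160°, lat -10°.
Square 2, 8: +2·2° lon, +8·1° lat → SW at lon -156°, lat -2°.
Subsquare k=10, j=9: +10·0.0833333° lon, +9·0.0416667° lat → SW at lon -155.167°, lat -1.625°.
Cell spans 0.0833333° lon × 0.0416667° lat. NE corner is SW corner plus one full cell.
latitude -1.5833, longitude -155.0833.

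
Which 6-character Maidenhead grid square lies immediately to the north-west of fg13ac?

FG03xd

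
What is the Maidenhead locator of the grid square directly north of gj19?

GK10

Latitude square 9; +1 → 10, wraps to 0, carry into field.
Latitude field J = 9; +1 → 10 = K.
The longitude characters are unchanged.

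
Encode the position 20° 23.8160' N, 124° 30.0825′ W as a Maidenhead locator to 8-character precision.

CL70rj95

Offset from 180°W / 90°S: lon 55.49863°, lat 110.39693°.
Field: 55.49863/20 → 2 → C, 110.39693/10 → 11 → L; chars CL.
Square: 15.49863/2 → 7, 0.39693/1 → 0; chars 70.
Subsquare: 1.49863/0.0833333 → 17 → r, 0.39693/0.0416667 → 9 → j; chars rj.
Extended square: 0.08196/0.00833333 → 9, 0.02193/0.00416667 → 5; chars 95.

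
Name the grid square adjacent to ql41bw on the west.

QL41aw

Longitude subsquare b = 1; −1 → 0 = a.
The latitude characters are unchanged.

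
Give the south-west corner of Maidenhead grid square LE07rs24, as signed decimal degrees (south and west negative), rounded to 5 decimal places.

-42.23333, 41.43333

Field L=11, E=4: +11·20° lon, +4·10° lat → SW at lon 40°, lat -50°.
Square 0, 7: +0·2° lon, +7·1° lat → SW at lon 40°, lat -43°.
Subsquare r=17, s=18: +17·0.0833333° lon, +18·0.0416667° lat → SW at lon 41.4167°, lat -42.25°.
Extended square 2, 4: +2·0.00833333° lon, +4·0.00416667° lat → SW at lon 41.4333°, lat -42.2333°.
latitude -42.23333, longitude 41.43333.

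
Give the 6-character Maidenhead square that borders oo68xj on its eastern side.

OO78aj

Longitude subsquare x = 23; +1 → 24, wraps to 0 = a, carry into square.
Longitude square 6; +1 → 7.
The latitude characters are unchanged.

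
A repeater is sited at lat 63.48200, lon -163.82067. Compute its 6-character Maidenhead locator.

AP83cl

Offset from 180°W / 90°S: lon 16.1793°, lat 153.4820°.
Field: lon ⌊16.1793/20⌋ = 0 → A; lat ⌊153.4820/10⌋ = 15 → P.
Square: lon ⌊16.1793/2⌋ = 8; lat ⌊3.4820/1⌋ = 3.
Subsquare: lon ⌊0.1793/0.0833333⌋ = 2 → c; lat ⌊0.4820/0.0416667⌋ = 11 → l.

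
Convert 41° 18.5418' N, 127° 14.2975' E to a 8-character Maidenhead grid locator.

PN31oh84

Offset from 180°W / 90°S: lon 307.23829°, lat 131.30903°.
Field (20°×10°, letters A–R): 307.23829/20 → 15 → P, 131.30903/10 → 13 → N; chars PN.
Square (2°×1°, digits 0–9): 7.23829/2 → 3, 1.30903/1 → 1; chars 31.
Subsquare (5′×2.5′, letters a–x): 1.23829/0.0833333 → 14 → o, 0.30903/0.0416667 → 7 → h; chars oh.
Extended square (30″×15″, digits 0–9): 0.07163/0.00833333 → 8, 0.01736/0.00416667 → 4; chars 84.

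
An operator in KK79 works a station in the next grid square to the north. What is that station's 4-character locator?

KL70

Latitude square 9; +1 → 10, wraps to 0, carry into field.
Latitude field K = 10; +1 → 11 = L.
The longitude characters are unchanged.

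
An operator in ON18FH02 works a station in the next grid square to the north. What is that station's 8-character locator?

Latitude extended square 2; +1 → 3.
The longitude characters are unchanged.

ON18fh03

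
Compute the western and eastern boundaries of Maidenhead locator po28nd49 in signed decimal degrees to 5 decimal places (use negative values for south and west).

125.11667, 125.12500

Field P=15, O=14: +15·20° lon, +14·10° lat → SW at lon 120°, lat 50°.
Square 2, 8: +2·2° lon, +8·1° lat → SW at lon 124°, lat 58°.
Subsquare n=13, d=3: +13·0.0833333° lon, +3·0.0416667° lat → SW at lon 125.083°, lat 58.125°.
Extended square 4, 9: +4·0.00833333° lon, +9·0.00416667° lat → SW at lon 125.117°, lat 58.1625°.
Cell spans 0.00833333° lon × 0.00416667° lat.
west 125.11667, east 125.12500.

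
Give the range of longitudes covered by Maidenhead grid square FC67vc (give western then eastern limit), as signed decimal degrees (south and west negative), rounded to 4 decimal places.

-66.2500, -66.1667

Field F=5, C=2: +5·20° lon, +2·10° lat → SW at lon -80°, lat -70°.
Square 6, 7: +6·2° lon, +7·1° lat → SW at lon -68°, lat -63°.
Subsquare v=21, c=2: +21·0.0833333° lon, +2·0.0416667° lat → SW at lon -66.25°, lat -62.9167°.
Cell spans 0.0833333° lon × 0.0416667° lat.
west -66.2500, east -66.1667.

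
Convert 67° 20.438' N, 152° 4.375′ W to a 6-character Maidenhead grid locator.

BP37xi

Offset from 180°W / 90°S: lon 27.9271°, lat 157.3406°.
Field: 27.9271/20 → 1 → B, 157.3406/10 → 15 → P; chars BP.
Square: 7.9271/2 → 3, 7.3406/1 → 7; chars 37.
Subsquare: 1.9271/0.0833333 → 23 → x, 0.3406/0.0416667 → 8 → i; chars xi.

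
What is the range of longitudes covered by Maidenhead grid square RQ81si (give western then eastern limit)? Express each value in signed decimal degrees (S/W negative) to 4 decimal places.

177.5000, 177.5833

Field R=17, Q=16: +17·20° lon, +16·10° lat → SW at lon 160°, lat 70°.
Square 8, 1: +8·2° lon, +1·1° lat → SW at lon 176°, lat 71°.
Subsquare s=18, i=8: +18·0.0833333° lon, +8·0.0416667° lat → SW at lon 177.5°, lat 71.3333°.
Cell spans 0.0833333° lon × 0.0416667° lat.
west 177.5000, east 177.5833.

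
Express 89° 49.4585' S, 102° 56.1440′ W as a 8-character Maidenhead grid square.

DA80me72

Shift to the Maidenhead origin (180°W, 90°S): lon 77.06427, lat 0.17569.
Field: 77.06427/20 → 3 → D, 0.17569/10 → 0 → A; chars DA.
Square: 17.06427/2 → 8, 0.17569/1 → 0; chars 80.
Subsquare: 1.06427/0.0833333 → 12 → m, 0.17569/0.0416667 → 4 → e; chars me.
Extended square: 0.06427/0.00833333 → 7, 0.00902/0.00416667 → 2; chars 72.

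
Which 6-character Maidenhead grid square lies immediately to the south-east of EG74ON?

EG74pm

Longitude subsquare o = 14; +1 → 15 = p.
Latitude subsquare n = 13; −1 → 12 = m.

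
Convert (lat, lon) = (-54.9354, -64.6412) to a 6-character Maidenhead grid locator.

FD75qb

Shift to the Maidenhead origin (180°W, 90°S): lon 115.3588, lat 35.0646.
Field: lon ⌊115.3588/20⌋ = 5 → F; lat ⌊35.0646/10⌋ = 3 → D.
Square: lon ⌊15.3588/2⌋ = 7; lat ⌊5.0646/1⌋ = 5.
Subsquare: lon ⌊1.3588/0.0833333⌋ = 16 → q; lat ⌊0.0646/0.0416667⌋ = 1 → b.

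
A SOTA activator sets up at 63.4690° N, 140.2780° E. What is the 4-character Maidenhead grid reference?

QP03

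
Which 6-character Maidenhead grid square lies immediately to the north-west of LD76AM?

LD66xn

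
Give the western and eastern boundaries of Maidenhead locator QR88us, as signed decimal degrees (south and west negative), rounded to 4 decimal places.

Field Q=16, R=17: +16·20° lon, +17·10° lat → SW at lon 140°, lat 80°.
Square 8, 8: +8·2° lon, +8·1° lat → SW at lon 156°, lat 88°.
Subsquare u=20, s=18: +20·0.0833333° lon, +18·0.0416667° lat → SW at lon 157.667°, lat 88.75°.
Cell spans 0.0833333° lon × 0.0416667° lat.
west 157.6667, east 157.7500.

157.6667, 157.7500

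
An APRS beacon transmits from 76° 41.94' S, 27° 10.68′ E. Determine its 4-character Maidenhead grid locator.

Add 180° to longitude and 90° to latitude: 207.18, 13.30.
Field: lon ⌊207.18/20⌋ = 10 → K; lat ⌊13.30/10⌋ = 1 → B.
Square: lon ⌊7.18/2⌋ = 3; lat ⌊3.30/1⌋ = 3.

KB33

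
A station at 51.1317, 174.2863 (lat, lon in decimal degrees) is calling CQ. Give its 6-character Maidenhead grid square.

RO71dd

Offset from 180°W / 90°S: lon 354.2863°, lat 141.1317°.
Field: lon ⌊354.2863/20⌋ = 17 → R; lat ⌊141.1317/10⌋ = 14 → O.
Square: lon ⌊14.2863/2⌋ = 7; lat ⌊1.1317/1⌋ = 1.
Subsquare: lon ⌊0.2863/0.0833333⌋ = 3 → d; lat ⌊0.1317/0.0416667⌋ = 3 → d.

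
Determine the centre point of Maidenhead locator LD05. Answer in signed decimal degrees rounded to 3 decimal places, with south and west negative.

-54.500, 41.000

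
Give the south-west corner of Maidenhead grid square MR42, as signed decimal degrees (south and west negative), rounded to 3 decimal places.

82.000, 68.000

Field M=12, R=17: +12·20° lon, +17·10° lat → SW at lon 60°, lat 80°.
Square 4, 2: +4·2° lon, +2·1° lat → SW at lon 68°, lat 82°.
latitude 82.000, longitude 68.000.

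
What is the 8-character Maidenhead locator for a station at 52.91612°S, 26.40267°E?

KD37ec80

Offset from 180°W / 90°S: lon 206.40267°, lat 37.08388°.
Field: lon ⌊206.40267/20⌋ = 10 → K; lat ⌊37.08388/10⌋ = 3 → D.
Square: lon ⌊6.40267/2⌋ = 3; lat ⌊7.08388/1⌋ = 7.
Subsquare: lon ⌊0.40267/0.0833333⌋ = 4 → e; lat ⌊0.08388/0.0416667⌋ = 2 → c.
Extended square: lon ⌊0.06934/0.00833333⌋ = 8; lat ⌊0.00055/0.00416667⌋ = 0.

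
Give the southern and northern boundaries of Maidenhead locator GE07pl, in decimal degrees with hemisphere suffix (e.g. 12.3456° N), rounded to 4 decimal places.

Field G=6, E=4: +6·20° lon, +4·10° lat → SW at lon -60°, lat -50°.
Square 0, 7: +0·2° lon, +7·1° lat → SW at lon -60°, lat -43°.
Subsquare p=15, l=11: +15·0.0833333° lon, +11·0.0416667° lat → SW at lon -58.75°, lat -42.5417°.
Cell spans 0.0833333° lon × 0.0416667° lat.
south 42.5417° S, north 42.5000° S.

42.5417° S, 42.5000° S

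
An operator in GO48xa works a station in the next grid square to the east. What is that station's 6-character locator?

Longitude subsquare x = 23; +1 → 24, wraps to 0 = a, carry into square.
Longitude square 4; +1 → 5.
The latitude characters are unchanged.

GO58aa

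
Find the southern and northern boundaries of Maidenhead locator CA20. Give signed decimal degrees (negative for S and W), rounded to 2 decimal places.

-90.00, -89.00

Field C=2, A=0: +2·20° lon, +0·10° lat → SW at lon -140°, lat -90°.
Square 2, 0: +2·2° lon, +0·1° lat → SW at lon -136°, lat -90°.
Cell spans 2° lon × 1° lat.
south -90.00, north -89.00.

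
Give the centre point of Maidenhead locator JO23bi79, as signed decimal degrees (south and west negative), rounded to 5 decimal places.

53.37292, 4.14583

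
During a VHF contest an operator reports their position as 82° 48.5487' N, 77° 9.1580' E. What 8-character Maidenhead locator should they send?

Shift to the Maidenhead origin (180°W, 90°S): lon 257.15263, lat 172.80915.
Field: lon ⌊257.15263/20⌋ = 12 → M; lat ⌊172.80915/10⌋ = 17 → R.
Square: lon ⌊17.15263/2⌋ = 8; lat ⌊2.80915/1⌋ = 2.
Subsquare: lon ⌊1.15263/0.0833333⌋ = 13 → n; lat ⌊0.80915/0.0416667⌋ = 19 → t.
Extended square: lon ⌊0.06930/0.00833333⌋ = 8; lat ⌊0.01748/0.00416667⌋ = 4.

MR82nt84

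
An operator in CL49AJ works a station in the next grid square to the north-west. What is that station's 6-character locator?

CL39xk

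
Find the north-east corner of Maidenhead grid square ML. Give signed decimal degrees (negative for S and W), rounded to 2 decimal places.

30.00, 80.00

Field M=12, L=11: +12·20° lon, +11·10° lat → SW at lon 60°, lat 20°.
Cell spans 20° lon × 10° lat. NE corner is SW corner plus one full cell.
latitude 30.00, longitude 80.00.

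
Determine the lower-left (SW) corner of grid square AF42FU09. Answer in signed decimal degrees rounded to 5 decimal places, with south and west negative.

-37.12917, -171.58333

Field A=0, F=5: +0·20° lon, +5·10° lat → SW at lon -180°, lat -40°.
Square 4, 2: +4·2° lon, +2·1° lat → SW at lon -172°, lat -38°.
Subsquare f=5, u=20: +5·0.0833333° lon, +20·0.0416667° lat → SW at lon -171.583°, lat -37.1667°.
Extended square 0, 9: +0·0.00833333° lon, +9·0.00416667° lat → SW at lon -171.583°, lat -37.1292°.
latitude -37.12917, longitude -171.58333.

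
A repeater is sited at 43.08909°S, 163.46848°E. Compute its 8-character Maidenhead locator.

Add 180° to longitude and 90° to latitude: 343.46848, 46.91091.
Field (20°×10°, letters A–R): 343.46848/20 → 17 → R, 46.91091/10 → 4 → E; chars RE.
Square (2°×1°, digits 0–9): 3.46848/2 → 1, 6.91091/1 → 6; chars 16.
Subsquare (5′×2.5′, letters a–x): 1.46848/0.0833333 → 17 → r, 0.91091/0.0416667 → 21 → v; chars rv.
Extended square (30″×15″, digits 0–9): 0.05181/0.00833333 → 6, 0.03591/0.00416667 → 8; chars 68.

RE16rv68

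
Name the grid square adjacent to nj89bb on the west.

Longitude subsquare b = 1; −1 → 0 = a.
The latitude characters are unchanged.

NJ89ab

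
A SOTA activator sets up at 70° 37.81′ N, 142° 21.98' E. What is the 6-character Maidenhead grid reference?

QQ10ep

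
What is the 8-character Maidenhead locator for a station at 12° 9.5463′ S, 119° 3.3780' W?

DH07lu31

Offset from 180°W / 90°S: lon 60.94370°, lat 77.84090°.
Field: lon ⌊60.94370/20⌋ = 3 → D; lat ⌊77.84090/10⌋ = 7 → H.
Square: lon ⌊0.94370/2⌋ = 0; lat ⌊7.84090/1⌋ = 7.
Subsquare: lon ⌊0.94370/0.0833333⌋ = 11 → l; lat ⌊0.84090/0.0416667⌋ = 20 → u.
Extended square: lon ⌊0.02703/0.00833333⌋ = 3; lat ⌊0.00756/0.00416667⌋ = 1.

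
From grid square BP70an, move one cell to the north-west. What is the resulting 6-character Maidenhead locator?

Longitude subsquare a = 0; −1 → -1, wraps to 23 = x, carry into square.
Longitude square 7; −1 → 6.
Latitude subsquare n = 13; +1 → 14 = o.

BP60xo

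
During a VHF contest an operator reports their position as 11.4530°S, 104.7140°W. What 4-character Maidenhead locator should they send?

DH78

Offset from 180°W / 90°S: lon 75.29°, lat 78.55°.
Field: lon ⌊75.29/20⌋ = 3 → D; lat ⌊78.55/10⌋ = 7 → H.
Square: lon ⌊15.29/2⌋ = 7; lat ⌊8.55/1⌋ = 8.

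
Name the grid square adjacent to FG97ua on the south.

FG96ux

Latitude subsquare a = 0; −1 → -1, wraps to 23 = x, carry into square.
Latitude square 7; −1 → 6.
The longitude characters are unchanged.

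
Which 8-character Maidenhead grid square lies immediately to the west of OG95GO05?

Longitude extended square 0; −1 → -1, wraps to 9, carry into subsquare.
Longitude subsquare g = 6; −1 → 5 = f.
The latitude characters are unchanged.

OG95fo95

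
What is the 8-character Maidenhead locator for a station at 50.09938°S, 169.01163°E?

RD49mv16

Offset from 180°W / 90°S: lon 349.01163°, lat 39.90062°.
Field (20°×10°, letters A–R): lon ⌊349.01163/20⌋ = 17 → R; lat ⌊39.90062/10⌋ = 3 → D.
Square (2°×1°, digits 0–9): lon ⌊9.01163/2⌋ = 4; lat ⌊9.90062/1⌋ = 9.
Subsquare (5′×2.5′, letters a–x): lon ⌊1.01163/0.0833333⌋ = 12 → m; lat ⌊0.90062/0.0416667⌋ = 21 → v.
Extended square (30″×15″, digits 0–9): lon ⌊0.01163/0.00833333⌋ = 1; lat ⌊0.02562/0.00416667⌋ = 6.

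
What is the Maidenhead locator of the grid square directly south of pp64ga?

PP63gx

Latitude subsquare a = 0; −1 → -1, wraps to 23 = x, carry into square.
Latitude square 4; −1 → 3.
The longitude characters are unchanged.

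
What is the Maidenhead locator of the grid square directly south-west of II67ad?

II57xc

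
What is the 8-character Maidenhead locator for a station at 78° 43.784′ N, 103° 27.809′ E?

Offset from 180°W / 90°S: lon 283.46348°, lat 168.72973°.
Field: lon ⌊283.46348/20⌋ = 14 → O; lat ⌊168.72973/10⌋ = 16 → Q.
Square: lon ⌊3.46348/2⌋ = 1; lat ⌊8.72973/1⌋ = 8.
Subsquare: lon ⌊1.46348/0.0833333⌋ = 17 → r; lat ⌊0.72973/0.0416667⌋ = 17 → r.
Extended square: lon ⌊0.04682/0.00833333⌋ = 5; lat ⌊0.02140/0.00416667⌋ = 5.

OQ18rr55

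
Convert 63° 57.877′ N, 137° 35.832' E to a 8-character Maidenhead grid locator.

PP83tx11

Offset from 180°W / 90°S: lon 317.59720°, lat 153.96462°.
Field (20°×10°, letters A–R): 317.59720/20 → 15 → P, 153.96462/10 → 15 → P; chars PP.
Square (2°×1°, digits 0–9): 17.59720/2 → 8, 3.96462/1 → 3; chars 83.
Subsquare (5′×2.5′, letters a–x): 1.59720/0.0833333 → 19 → t, 0.96462/0.0416667 → 23 → x; chars tx.
Extended square (30″×15″, digits 0–9): 0.01387/0.00833333 → 1, 0.00628/0.00416667 → 1; chars 11.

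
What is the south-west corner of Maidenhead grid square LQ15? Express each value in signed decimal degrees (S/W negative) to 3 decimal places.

75.000, 42.000

Field L=11, Q=16: +11·20° lon, +16·10° lat → SW at lon 40°, lat 70°.
Square 1, 5: +1·2° lon, +5·1° lat → SW at lon 42°, lat 75°.
latitude 75.000, longitude 42.000.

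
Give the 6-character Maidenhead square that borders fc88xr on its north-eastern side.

FC98as

Longitude subsquare x = 23; +1 → 24, wraps to 0 = a, carry into square.
Longitude square 8; +1 → 9.
Latitude subsquare r = 17; +1 → 18 = s.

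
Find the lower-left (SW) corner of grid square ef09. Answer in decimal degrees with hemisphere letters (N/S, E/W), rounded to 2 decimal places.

31.00° S, 100.00° W

Field E=4, F=5: +4·20° lon, +5·10° lat → SW at lon -100°, lat -40°.
Square 0, 9: +0·2° lon, +9·1° lat → SW at lon -100°, lat -31°.
latitude 31.00° S, longitude 100.00° W.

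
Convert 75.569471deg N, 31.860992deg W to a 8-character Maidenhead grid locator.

Shift to the Maidenhead origin (180°W, 90°S): lon 148.13901, lat 165.56947.
Field (20°×10°, letters A–R): 148.13901/20 → 7 → H, 165.56947/10 → 16 → Q; chars HQ.
Square (2°×1°, digits 0–9): 8.13901/2 → 4, 5.56947/1 → 5; chars 45.
Subsquare (5′×2.5′, letters a–x): 0.13901/0.0833333 → 1 → b, 0.56947/0.0416667 → 13 → n; chars bn.
Extended square (30″×15″, digits 0–9): 0.05567/0.00833333 → 6, 0.02780/0.00416667 → 6; chars 66.

HQ45bn66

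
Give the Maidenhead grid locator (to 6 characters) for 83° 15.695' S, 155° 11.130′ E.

QA76or

Add 180° to longitude and 90° to latitude: 335.1855, 6.7384.
Field: lon ⌊335.1855/20⌋ = 16 → Q; lat ⌊6.7384/10⌋ = 0 → A.
Square: lon ⌊15.1855/2⌋ = 7; lat ⌊6.7384/1⌋ = 6.
Subsquare: lon ⌊1.1855/0.0833333⌋ = 14 → o; lat ⌊0.7384/0.0416667⌋ = 17 → r.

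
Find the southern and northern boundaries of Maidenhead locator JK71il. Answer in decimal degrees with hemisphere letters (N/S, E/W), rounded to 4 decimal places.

11.4583° N, 11.5000° N

Field J=9, K=10: +9·20° lon, +10·10° lat → SW at lon 0°, lat 10°.
Square 7, 1: +7·2° lon, +1·1° lat → SW at lon 14°, lat 11°.
Subsquare i=8, l=11: +8·0.0833333° lon, +11·0.0416667° lat → SW at lon 14.6667°, lat 11.4583°.
Cell spans 0.0833333° lon × 0.0416667° lat.
south 11.4583° N, north 11.5000° N.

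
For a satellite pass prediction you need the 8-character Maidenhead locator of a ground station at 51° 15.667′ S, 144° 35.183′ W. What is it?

BD78qr97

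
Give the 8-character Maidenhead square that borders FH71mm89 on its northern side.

FH71mn80

Latitude extended square 9; +1 → 10, wraps to 0, carry into subsquare.
Latitude subsquare m = 12; +1 → 13 = n.
The longitude characters are unchanged.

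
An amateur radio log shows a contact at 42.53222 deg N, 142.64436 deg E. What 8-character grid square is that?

QN12hm77

Shift to the Maidenhead origin (180°W, 90°S): lon 322.64436, lat 132.53222.
Field: 322.64436/20 → 16 → Q, 132.53222/10 → 13 → N; chars QN.
Square: 2.64436/2 → 1, 2.53222/1 → 2; chars 12.
Subsquare: 0.64436/0.0833333 → 7 → h, 0.53222/0.0416667 → 12 → m; chars hm.
Extended square: 0.06103/0.00833333 → 7, 0.03222/0.00416667 → 7; chars 77.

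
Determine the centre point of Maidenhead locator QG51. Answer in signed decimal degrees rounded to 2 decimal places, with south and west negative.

Field Q=16, G=6: +16·20° lon, +6·10° lat → SW at lon 140°, lat -30°.
Square 5, 1: +5·2° lon, +1·1° lat → SW at lon 150°, lat -29°.
Cell spans 2° lon × 1° lat. Centre is SW corner plus half of each.
latitude -28.50, longitude 151.00.

-28.50, 151.00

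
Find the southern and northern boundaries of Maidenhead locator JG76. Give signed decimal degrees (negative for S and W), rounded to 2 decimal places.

-24.00, -23.00

Field J=9, G=6: +9·20° lon, +6·10° lat → SW at lon 0°, lat -30°.
Square 7, 6: +7·2° lon, +6·1° lat → SW at lon 14°, lat -24°.
Cell spans 2° lon × 1° lat.
south -24.00, north -23.00.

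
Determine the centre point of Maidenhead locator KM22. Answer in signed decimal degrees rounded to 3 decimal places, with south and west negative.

32.500, 25.000

Field K=10, M=12: +10·20° lon, +12·10° lat → SW at lon 20°, lat 30°.
Square 2, 2: +2·2° lon, +2·1° lat → SW at lon 24°, lat 32°.
Cell spans 2° lon × 1° lat. Centre is SW corner plus half of each.
latitude 32.500, longitude 25.000.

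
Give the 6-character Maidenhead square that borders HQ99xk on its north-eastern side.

Longitude subsquare x = 23; +1 → 24, wraps to 0 = a, carry into square.
Longitude square 9; +1 → 10, wraps to 0, carry into field.
Longitude field H = 7; +1 → 8 = I.
Latitude subsquare k = 10; +1 → 11 = l.

IQ09al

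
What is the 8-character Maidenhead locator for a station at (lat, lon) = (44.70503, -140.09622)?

Add 180° to longitude and 90° to latitude: 39.90378, 134.70503.
Field (20°×10°, letters A–R): 39.90378/20 → 1 → B, 134.70503/10 → 13 → N; chars BN.
Square (2°×1°, digits 0–9): 19.90378/2 → 9, 4.70503/1 → 4; chars 94.
Subsquare (5′×2.5′, letters a–x): 1.90378/0.0833333 → 22 → w, 0.70503/0.0416667 → 16 → q; chars wq.
Extended square (30″×15″, digits 0–9): 0.07045/0.00833333 → 8, 0.03836/0.00416667 → 9; chars 89.

BN94wq89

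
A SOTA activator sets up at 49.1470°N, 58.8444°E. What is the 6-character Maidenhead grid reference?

LN99kd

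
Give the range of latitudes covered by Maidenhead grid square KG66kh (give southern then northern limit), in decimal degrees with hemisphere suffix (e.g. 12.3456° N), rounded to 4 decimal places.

23.7083° S, 23.6667° S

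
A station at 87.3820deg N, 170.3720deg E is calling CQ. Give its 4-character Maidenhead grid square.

Add 180° to longitude and 90° to latitude: 350.37, 177.38.
Field (20°×10°, letters A–R): 350.37/20 → 17 → R, 177.38/10 → 17 → R; chars RR.
Square (2°×1°, digits 0–9): 10.37/2 → 5, 7.38/1 → 7; chars 57.

RR57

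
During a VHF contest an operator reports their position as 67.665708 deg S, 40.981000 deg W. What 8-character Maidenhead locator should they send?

GC92mi20

Add 180° to longitude and 90° to latitude: 139.01900, 22.33429.
Field: lon ⌊139.01900/20⌋ = 6 → G; lat ⌊22.33429/10⌋ = 2 → C.
Square: lon ⌊19.01900/2⌋ = 9; lat ⌊2.33429/1⌋ = 2.
Subsquare: lon ⌊1.01900/0.0833333⌋ = 12 → m; lat ⌊0.33429/0.0416667⌋ = 8 → i.
Extended square: lon ⌊0.01900/0.00833333⌋ = 2; lat ⌊0.00096/0.00416667⌋ = 0.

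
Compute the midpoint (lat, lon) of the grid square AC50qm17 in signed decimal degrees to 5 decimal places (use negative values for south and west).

-69.46875, -168.65417

Field A=0, C=2: +0·20° lon, +2·10° lat → SW at lon -180°, lat -70°.
Square 5, 0: +5·2° lon, +0·1° lat → SW at lon -170°, lat -70°.
Subsquare q=16, m=12: +16·0.0833333° lon, +12·0.0416667° lat → SW at lon -168.667°, lat -69.5°.
Extended square 1, 7: +1·0.00833333° lon, +7·0.00416667° lat → SW at lon -168.658°, lat -69.4708°.
Cell spans 0.00833333° lon × 0.00416667° lat. Centre is SW corner plus half of each.
latitude -69.46875, longitude -168.65417.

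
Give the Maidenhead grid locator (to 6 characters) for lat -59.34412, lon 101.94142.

OD00xp

Shift to the Maidenhead origin (180°W, 90°S): lon 281.9414, lat 30.6559.
Field: lon ⌊281.9414/20⌋ = 14 → O; lat ⌊30.6559/10⌋ = 3 → D.
Square: lon ⌊1.9414/2⌋ = 0; lat ⌊0.6559/1⌋ = 0.
Subsquare: lon ⌊1.9414/0.0833333⌋ = 23 → x; lat ⌊0.6559/0.0416667⌋ = 15 → p.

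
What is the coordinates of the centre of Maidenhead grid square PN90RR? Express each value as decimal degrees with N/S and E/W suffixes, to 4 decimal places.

Field P=15, N=13: +15·20° lon, +13·10° lat → SW at lon 120°, lat 40°.
Square 9, 0: +9·2° lon, +0·1° lat → SW at lon 138°, lat 40°.
Subsquare r=17, r=17: +17·0.0833333° lon, +17·0.0416667° lat → SW at lon 139.417°, lat 40.7083°.
Cell spans 0.0833333° lon × 0.0416667° lat. Centre is SW corner plus half of each.
latitude 40.7292° N, longitude 139.4583° E.

40.7292° N, 139.4583° E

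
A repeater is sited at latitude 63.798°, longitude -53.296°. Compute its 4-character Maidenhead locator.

GP33

Offset from 180°W / 90°S: lon 126.70°, lat 153.80°.
Field (20°×10°, letters A–R): 126.70/20 → 6 → G, 153.80/10 → 15 → P; chars GP.
Square (2°×1°, digits 0–9): 6.70/2 → 3, 3.80/1 → 3; chars 33.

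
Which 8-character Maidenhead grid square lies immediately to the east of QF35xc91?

QF45ac01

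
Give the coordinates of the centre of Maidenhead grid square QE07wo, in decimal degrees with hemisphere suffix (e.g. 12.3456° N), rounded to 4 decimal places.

Field Q=16, E=4: +16·20° lon, +4·10° lat → SW at lon 140°, lat -50°.
Square 0, 7: +0·2° lon, +7·1° lat → SW at lon 140°, lat -43°.
Subsquare w=22, o=14: +22·0.0833333° lon, +14·0.0416667° lat → SW at lon 141.833°, lat -42.4167°.
Cell spans 0.0833333° lon × 0.0416667° lat. Centre is SW corner plus half of each.
latitude 42.3958° S, longitude 141.8750° E.

42.3958° S, 141.8750° E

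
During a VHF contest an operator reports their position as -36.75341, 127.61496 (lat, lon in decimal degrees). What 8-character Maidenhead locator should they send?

PF33tf39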